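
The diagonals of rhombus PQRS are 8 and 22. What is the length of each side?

The diagonals of a rhombus bisect each other at right angles.
Half-diagonals: 8/2 = 4 and 22/2 = 11
side = sqrt(4^2 + 11^2)
side = sqrt(16 + 121)
side = sqrt(137)

sqrt(137)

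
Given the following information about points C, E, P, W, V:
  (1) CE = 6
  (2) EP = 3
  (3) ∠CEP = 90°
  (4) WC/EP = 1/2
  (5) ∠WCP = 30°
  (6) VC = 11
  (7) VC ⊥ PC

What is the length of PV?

Step 1: By the law of cosines on triangle CEP: CP² = 6² + 3² − 2·6·3·cos(90°) = 45, so CP = 3·√5.
Step 2: By the law of cosines on triangle PCV: PV² = (3·√5)² + 11² − 2·3·√5·11·cos(90°) = 166, so PV = √166.

Therefore, the length of PV = √166.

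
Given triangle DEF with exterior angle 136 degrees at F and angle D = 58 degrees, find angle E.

By the exterior angle theorem: exterior angle = sum of remote interior angles.
136 = 58 + angle E
angle E = 136 - 58 = 78 degrees

78 degrees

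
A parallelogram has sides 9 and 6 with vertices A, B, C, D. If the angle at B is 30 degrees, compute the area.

The area of a parallelogram equals the product of two adjacent sides times the sine of the included angle.
This is because the height equals 6 * sin(30°) = 3.
Area = 9 * 3 = 27

27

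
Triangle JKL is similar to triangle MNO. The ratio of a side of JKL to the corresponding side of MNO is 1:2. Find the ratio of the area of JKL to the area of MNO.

Area scales with the square of linear dimensions. If every length is multiplied by 1/2, then the area is multiplied by (1/2)^2 = 1/4.
The area ratio is 1:4.

1:4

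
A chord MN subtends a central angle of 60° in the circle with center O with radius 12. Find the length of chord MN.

Chord = 2(12) sin(30°) = 12

12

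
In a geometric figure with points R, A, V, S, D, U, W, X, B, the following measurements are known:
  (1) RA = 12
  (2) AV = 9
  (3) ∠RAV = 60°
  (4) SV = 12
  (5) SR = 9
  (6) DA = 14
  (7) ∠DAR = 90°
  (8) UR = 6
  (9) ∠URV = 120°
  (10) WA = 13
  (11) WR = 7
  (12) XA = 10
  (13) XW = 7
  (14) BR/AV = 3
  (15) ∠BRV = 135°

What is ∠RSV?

Step 1: By the law of cosines on triangle RAV: RV² = 12² + 9² − 2·12·9·cos(60°) = 117, so RV = 3·√13.
Step 2: By the inverse law of cosines on triangle RSV: cos(∠RSV) = (9² + 12² − (3·√13)²) / (2·9·12) = 108/216 = 0.5, so ∠RSV = 60°.

Therefore, the measure of angle ∠RSV = 60°.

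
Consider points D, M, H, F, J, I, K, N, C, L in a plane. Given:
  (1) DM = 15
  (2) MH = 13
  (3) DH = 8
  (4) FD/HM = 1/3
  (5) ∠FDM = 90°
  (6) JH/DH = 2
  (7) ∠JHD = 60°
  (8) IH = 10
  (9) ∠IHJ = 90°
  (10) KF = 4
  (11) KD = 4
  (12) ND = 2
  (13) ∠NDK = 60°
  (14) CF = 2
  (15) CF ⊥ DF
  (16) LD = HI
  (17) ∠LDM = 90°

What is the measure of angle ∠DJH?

From the given relations: JH = 2·DH = 2·8 = 16.
Step 1: By the law of cosines on triangle JHD: JD² = 16² + 8² − 2·16·8·cos(60°) = 192, so JD = 8·√3.
Step 2: By the inverse law of cosines on triangle DJH: cos(∠DJH) = ((8·√3)² + 16² − 8²) / (2·8·√3·16) = 384/443.41 = 0.866, so ∠DJH = 30°.

Therefore, the measure of angle ∠DJH = 30°.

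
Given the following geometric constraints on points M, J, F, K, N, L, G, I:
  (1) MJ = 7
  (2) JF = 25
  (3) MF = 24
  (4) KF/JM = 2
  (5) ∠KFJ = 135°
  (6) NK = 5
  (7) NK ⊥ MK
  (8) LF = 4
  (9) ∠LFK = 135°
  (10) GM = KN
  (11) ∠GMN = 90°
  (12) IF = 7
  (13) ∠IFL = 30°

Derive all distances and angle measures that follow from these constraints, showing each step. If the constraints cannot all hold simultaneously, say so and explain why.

The constraints are consistent.

From the given relations:
  KF = 2·JM = 2·7 = 14
  GM = KN = 5

Step 1: From JF = 25, FK = 14, and ∠JFK = 135°, by the law of cosines:
  JK² = JF² + FK² - 2·JF·FK·cos(135°) = 625 + 196 + 495 = 1316
  JK ≈ 36.28

Step 2: From KF = 14, FL = 4, and ∠KFL = 135°, by the law of cosines:
  KL² = KF² + FL² - 2·KF·FL·cos(135°) = 196 + 16 + 79.2 = 291.2
  KL ≈ 17.06

Step 3: From LF = 4, FI = 7, and ∠LFI = 30°, by the law of cosines:
  LI² = LF² + FI² - 2·LF·FI·cos(30°) = 16 + 49 - 48.5 = 16.5
  LI ≈ 4.06

Step 4: From MF = 24, MJ = 7, FJ = 25, by the inverse law of cosines:
  cos(∠FMJ) = (MF² + MJ² - FJ²) / (2·MF·MJ)
  ∠FMJ = 90°

Step 5: From JF = 25, JM = 7, FM = 24, by the inverse law of cosines:
  cos(∠FJM) = (JF² + JM² - FM²) / (2·JF·JM)
  ∠FJM = 73.74°

Step 6: From FJ = 25, FM = 24, JM = 7, by the inverse law of cosines:
  cos(∠JFM) = (FJ² + FM² - JM²) / (2·FJ·FM)
  ∠JFM = 16.26°

Step 7: From JF = 25, JK = 36.28, FK = 14, by the inverse law of cosines:
  cos(∠FJK) = (JF² + JK² - FK²) / (2·JF·JK)
  ∠FJK = 15.84°

Step 8: From KF = 14, KJ = 36.28, FJ = 25, by the inverse law of cosines:
  cos(∠FKJ) = (KF² + KJ² - FJ²) / (2·KF·KJ)
  ∠FKJ = 29.16°

Step 9: From KF = 14, KL = 17.06, FL = 4, by the inverse law of cosines:
  cos(∠FKL) = (KF² + KL² - FL²) / (2·KF·KL)
  ∠FKL = 9.54°

Step 10: From LF = 4, LI = 4.06, FI = 7, by the inverse law of cosines:
  cos(∠FLI) = (LF² + LI² - FI²) / (2·LF·LI)
  ∠FLI = 120.51°

Step 11: From LF = 4, LK = 17.06, FK = 14, by the inverse law of cosines:
  cos(∠FLK) = (LF² + LK² - FK²) / (2·LF·LK)
  ∠FLK = 35.46°

Step 12: From IF = 7, IL = 4.06, FL = 4, by the inverse law of cosines:
  cos(∠FIL) = (IF² + IL² - FL²) / (2·IF·IL)
  ∠FIL = 29.49°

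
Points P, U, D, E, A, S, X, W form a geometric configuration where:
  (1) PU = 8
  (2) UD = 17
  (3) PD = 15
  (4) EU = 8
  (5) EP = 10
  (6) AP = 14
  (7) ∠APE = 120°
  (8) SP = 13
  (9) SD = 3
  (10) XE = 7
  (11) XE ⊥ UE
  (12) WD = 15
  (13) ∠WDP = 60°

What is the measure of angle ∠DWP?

Step 1: By the law of cosines on triangle WDP: WP² = 15² + 15² − 2·15·15·cos(60°) = 225, so WP = 15.
Step 2: By the inverse law of cosines on triangle DWP: cos(∠DWP) = (15² + 15² − 15²) / (2·15·15) = 225/450 = 0.5, so ∠DWP = 60°.

Therefore, the measure of angle ∠DWP = 60°.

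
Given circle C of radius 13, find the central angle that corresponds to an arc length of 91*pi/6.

Arc length L = 2πr × θ/360, so θ = 360L / (2πr).
θ = 360 × 91*pi/6 / (2π × 13)
θ = 210°
θ = 210°

210°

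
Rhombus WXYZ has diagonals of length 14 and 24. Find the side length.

The diagonals of a rhombus bisect each other at right angles.
Half-diagonals: 14/2 = 7 and 24/2 = 12
side = sqrt(7^2 + 12^2)
side = sqrt(49 + 144)
side = sqrt(193)

sqrt(193)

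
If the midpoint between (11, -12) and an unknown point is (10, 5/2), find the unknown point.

Using the midpoint formula: M = ((x1 + x2)/2, (y1 + y2)/2)
We know M = (10, 5/2) and B = (11, -12)
For x: 10 = (11 + x2)/2, so x2 = 2*10 - 11 = 9
For y: 5/2 = (-12 + y2)/2, so y2 = 2*5/2 - -12 = 17
A = (9, 17)

(9, 17)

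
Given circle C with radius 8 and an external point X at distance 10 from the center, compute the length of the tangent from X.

Let T be the point of tangency. Then CT ⊥ XT (radius ⊥ tangent).
In right triangle CTX: CX² = CT² + XT²
10² = 8² + XT²
XT² = 36, XT = 6

6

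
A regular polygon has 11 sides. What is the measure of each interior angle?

Each interior angle of a regular n-gon is (n - 2) * 180 / n.
For n = 11: (11 - 2) * 180 / 11 = 1620/11 = 1620/11 degrees.

1620/11 degrees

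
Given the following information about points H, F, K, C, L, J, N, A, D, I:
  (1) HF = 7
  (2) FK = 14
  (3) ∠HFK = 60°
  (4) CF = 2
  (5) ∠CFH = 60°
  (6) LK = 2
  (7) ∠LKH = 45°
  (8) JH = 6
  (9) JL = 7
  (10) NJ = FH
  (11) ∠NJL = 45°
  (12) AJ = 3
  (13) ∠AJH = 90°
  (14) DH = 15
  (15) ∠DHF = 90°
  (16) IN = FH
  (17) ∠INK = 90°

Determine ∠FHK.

Step 1: By the law of cosines on triangle HFK: HK² = 7² + 14² − 2·7·14·cos(60°) = 147, so HK = 7·√3.
Step 2: By the inverse law of cosines on triangle FHK: cos(∠FHK) = (7² + (7·√3)² − 14²) / (2·7·7·√3) = 0/169.74 = 0, so ∠FHK = 90°.

Therefore, the measure of angle ∠FHK = 90°.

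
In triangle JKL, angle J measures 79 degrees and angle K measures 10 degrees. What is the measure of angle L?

By the triangle angle sum property, the three interior angles of any triangle add up to 180°.
We know angle J = 79° and angle K = 10°, so their sum is 89°.
Therefore angle L = 180° - 89° = 91°.

91 degrees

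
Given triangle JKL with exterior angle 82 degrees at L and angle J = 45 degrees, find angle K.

By the exterior angle theorem: exterior angle = sum of remote interior angles.
82 = 45 + angle K
angle K = 82 - 45 = 37 degrees

37 degrees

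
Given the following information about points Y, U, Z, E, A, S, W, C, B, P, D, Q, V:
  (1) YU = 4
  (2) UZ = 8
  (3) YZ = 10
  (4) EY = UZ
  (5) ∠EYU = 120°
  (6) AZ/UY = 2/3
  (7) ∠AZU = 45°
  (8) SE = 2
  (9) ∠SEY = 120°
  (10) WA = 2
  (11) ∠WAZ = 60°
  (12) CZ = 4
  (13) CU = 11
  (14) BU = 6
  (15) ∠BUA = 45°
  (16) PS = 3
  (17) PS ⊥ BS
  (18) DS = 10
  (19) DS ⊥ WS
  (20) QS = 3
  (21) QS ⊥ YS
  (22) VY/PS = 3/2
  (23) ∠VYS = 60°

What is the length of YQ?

From the given relations: EY = UZ = 8.
Step 1: By the law of cosines on triangle SEY: SY² = 2² + 8² − 2·2·8·cos(120°) = 84, so SY = 2·√21.
Step 2: By the law of cosines on triangle YSQ: YQ² = (2·√21)² + 3² − 2·2·√21·3·cos(90°) = 93, so YQ = √93.

Therefore, the length of YQ = √93.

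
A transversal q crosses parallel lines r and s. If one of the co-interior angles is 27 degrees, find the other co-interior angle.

Co-interior angles (same-side interior) formed by parallel lines and a transversal are supplementary (sum to 180 degrees).
The given angle is 27 degrees.
The co-interior angle = 180 - 27 = 153 degrees.

153 degrees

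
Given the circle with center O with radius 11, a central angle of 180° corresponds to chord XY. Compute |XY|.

Chord = 2(11) sin(90°) = 22

22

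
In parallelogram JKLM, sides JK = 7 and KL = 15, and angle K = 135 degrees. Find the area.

Area = a * b * sin(theta)
Area = 7 * 15 * sin(135 degrees)
Area = 105 * sqrt(2)/2
Area = 105*sqrt(2)/2

105*sqrt(2)/2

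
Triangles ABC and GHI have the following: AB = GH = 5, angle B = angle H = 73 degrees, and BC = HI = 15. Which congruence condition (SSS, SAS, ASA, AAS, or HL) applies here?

Consider the given information: AB = GH = 5, angle B = angle H = 73 degrees, and BC = HI = 15
This is not SSS or HL: SSS requires all three pairs of sides, but we don't have that. HL only applies to right triangles with matching hypotenuse and leg.
The correct criterion is SAS. Two pairs of corresponding sides and the included angle are equal (Side-Angle-Side).

SAS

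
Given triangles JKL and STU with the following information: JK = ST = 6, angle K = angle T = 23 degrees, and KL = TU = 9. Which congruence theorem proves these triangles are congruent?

The given information matches SAS: Two pairs of corresponding sides and the included angle are equal (Side-Angle-Side).

SAS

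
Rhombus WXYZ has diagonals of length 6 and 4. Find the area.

Area = (6 * 4) / 2 = 24 / 2 = 12

12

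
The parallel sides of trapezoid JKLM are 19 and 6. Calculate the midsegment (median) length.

The midsegment (median) of a trapezoid connects the midpoints of the non-parallel sides.
Its length is the average of the two bases: (19 + 6) / 2 = 25/2.

25/2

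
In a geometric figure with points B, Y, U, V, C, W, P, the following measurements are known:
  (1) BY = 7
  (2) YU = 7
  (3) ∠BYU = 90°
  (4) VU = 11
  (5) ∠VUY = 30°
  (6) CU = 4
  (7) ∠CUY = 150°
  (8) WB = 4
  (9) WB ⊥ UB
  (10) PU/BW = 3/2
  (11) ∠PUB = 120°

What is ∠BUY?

Step 1: By the law of cosines on triangle UYB: UB² = 7² + 7² − 2·7·7·cos(90°) = 98, so UB = 7·√2.
Step 2: By the inverse law of cosines on triangle BUY: cos(∠BUY) = ((7·√2)² + 7² − 7²) / (2·7·√2·7) = 98/138.59 = 0.7071, so ∠BUY = 45°.

Therefore, the measure of angle ∠BUY = 45°.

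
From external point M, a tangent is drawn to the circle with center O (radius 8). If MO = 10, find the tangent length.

Let T be the point of tangency. Then OT ⊥ MT (radius ⊥ tangent).
In right triangle OTM: OM² = OT² + MT²
10² = 8² + MT²
MT² = 36, MT = 6

6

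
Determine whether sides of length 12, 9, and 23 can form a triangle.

The longest side is 23. The other two sides sum to 9 + 12 = 21.
Since 21 ≤ 23, the two shorter sides cannot reach around to close the triangle.

No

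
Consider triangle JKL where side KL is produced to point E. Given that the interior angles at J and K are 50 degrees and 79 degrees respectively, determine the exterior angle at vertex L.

Exterior angle = 50 + 79 = 129 degrees (exterior angle theorem).

129 degrees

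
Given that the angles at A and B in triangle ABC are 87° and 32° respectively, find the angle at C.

By the triangle angle sum property, the three interior angles of any triangle add up to 180°.
We know angle A = 87° and angle B = 32°, so their sum is 119°.
Therefore angle C = 180° - 119° = 61°.

61 degrees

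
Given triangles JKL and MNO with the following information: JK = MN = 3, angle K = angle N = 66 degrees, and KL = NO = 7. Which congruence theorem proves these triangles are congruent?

The given information provides:
JK = MN = 3, angle K = angle N = 66 degrees, and KL = NO = 7
This matches the SAS congruence theorem.
Two pairs of corresponding sides and the included angle are equal (Side-Angle-Side).

SAS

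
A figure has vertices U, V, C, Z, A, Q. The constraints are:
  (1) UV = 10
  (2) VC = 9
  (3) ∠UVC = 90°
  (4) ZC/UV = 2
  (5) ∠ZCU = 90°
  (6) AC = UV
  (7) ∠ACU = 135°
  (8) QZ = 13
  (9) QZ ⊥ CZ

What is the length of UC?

Step 1: By the law of cosines on triangle UVC: UC² = 10² + 9² − 2·10·9·cos(90°) = 181, so UC = √181.

Therefore, the length of UC = √181.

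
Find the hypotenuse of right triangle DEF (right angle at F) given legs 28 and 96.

DE = sqrt(28^2 + 96^2) = sqrt(10000) = 100

100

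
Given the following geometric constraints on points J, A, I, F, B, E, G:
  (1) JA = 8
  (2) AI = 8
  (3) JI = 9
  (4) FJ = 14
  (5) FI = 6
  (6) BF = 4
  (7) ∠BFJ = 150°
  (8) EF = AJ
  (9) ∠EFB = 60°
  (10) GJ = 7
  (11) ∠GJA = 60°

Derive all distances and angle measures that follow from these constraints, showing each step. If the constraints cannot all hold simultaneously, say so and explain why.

The constraints are consistent.

From the given relations:
  EF = AJ = 8

Step 1: From JF = 14, FB = 4, and ∠JFB = 150°, by the law of cosines:
  JB² = JF² + FB² - 2·JF·FB·cos(150°) = 196 + 16 + 96.99 = 309
  JB ≈ 17.58

Step 2: From AJ = 8, JG = 7, and ∠AJG = 60°, by the law of cosines:
  AG² = AJ² + JG² - 2·AJ·JG·cos(60°) = 64 + 49 - 56 = 57
  AG = √57

Step 3: From BF = 4, FE = 8, and ∠BFE = 60°, by the law of cosines:
  BE² = BF² + FE² - 2·BF·FE·cos(60°) = 16 + 64 - 32 = 48
  BE = 4·√3

Step 4: From JA = 8, JI = 9, AI = 8, by the inverse law of cosines:
  cos(∠AJI) = (JA² + JI² - AI²) / (2·JA·JI)
  ∠AJI = 55.77°

Step 5: From JF = 14, JI = 9, FI = 6, by the inverse law of cosines:
  cos(∠FJI) = (JF² + JI² - FI²) / (2·JF·JI)
  ∠FJI = 16.99°

Step 6: From AI = 8, AJ = 8, IJ = 9, by the inverse law of cosines:
  cos(∠IAJ) = (AI² + AJ² - IJ²) / (2·AI·AJ)
  ∠IAJ = 68.46°

Step 7: From IA = 8, IJ = 9, AJ = 8, by the inverse law of cosines:
  cos(∠AIJ) = (IA² + IJ² - AJ²) / (2·IA·IJ)
  ∠AIJ = 55.77°

Step 8: From IF = 6, IJ = 9, FJ = 14, by the inverse law of cosines:
  cos(∠FIJ) = (IF² + IJ² - FJ²) / (2·IF·IJ)
  ∠FIJ = 137.01°

Step 9: From FI = 6, FJ = 14, IJ = 9, by the inverse law of cosines:
  cos(∠IFJ) = (FI² + FJ² - IJ²) / (2·FI·FJ)
  ∠IFJ = 26°

Step 10: From JB = 17.58, JF = 14, BF = 4, by the inverse law of cosines:
  cos(∠BJF) = (JB² + JF² - BF²) / (2·JB·JF)
  ∠BJF = 6.53°

Step 11: From AG = √57, AJ = 8, GJ = 7, by the inverse law of cosines:
  cos(∠GAJ) = (AG² + AJ² - GJ²) / (2·AG·AJ)
  ∠GAJ = 53.41°

Step 12: From BE = 4·√3, BF = 4, EF = 8, by the inverse law of cosines:
  cos(∠EBF) = (BE² + BF² - EF²) / (2·BE·BF)
  ∠EBF = 90°

Step 13: From BF = 4, BJ = 17.58, FJ = 14, by the inverse law of cosines:
  cos(∠FBJ) = (BF² + BJ² - FJ²) / (2·BF·BJ)
  ∠FBJ = 23.47°

Step 14: From EB = 4·√3, EF = 8, BF = 4, by the inverse law of cosines:
  cos(∠BEF) = (EB² + EF² - BF²) / (2·EB·EF)
  ∠BEF = 30°

Step 15: From GA = √57, GJ = 7, AJ = 8, by the inverse law of cosines:
  cos(∠AGJ) = (GA² + GJ² - AJ²) / (2·GA·GJ)
  ∠AGJ = 66.59°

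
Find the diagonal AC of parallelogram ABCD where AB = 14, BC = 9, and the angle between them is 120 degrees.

Using the law of cosines:
d^2 = 14^2 + 9^2 - 2(14)(9)cos(120 degrees)
d^2 = 196 + 81 - 252*-1/2
d^2 = 403
d = sqrt(403)

sqrt(403)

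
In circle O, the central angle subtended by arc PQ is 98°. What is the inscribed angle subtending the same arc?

By the inscribed angle theorem, the inscribed angle is half the central angle.
Inscribed angle = 98° / 2 = 49°

49°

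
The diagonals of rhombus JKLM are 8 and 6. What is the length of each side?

The diagonals of a rhombus bisect each other at right angles.
Half-diagonals: 8/2 = 4 and 6/2 = 3
side = sqrt(4^2 + 3^2)
side = sqrt(16 + 9)
side = sqrt(25) = 5

5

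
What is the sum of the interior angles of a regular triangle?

The sum of interior angles of an n-sided polygon is (n - 2) * 180.
For n = 3: (3 - 2) * 180 = 1 * 180 = 180 degrees.

180 degrees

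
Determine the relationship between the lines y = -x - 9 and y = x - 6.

Slope of line 1: m1 = -1
Slope of line 2: m2 = 1
m1 * m2 = -1, so perpendicular.

Perpendicular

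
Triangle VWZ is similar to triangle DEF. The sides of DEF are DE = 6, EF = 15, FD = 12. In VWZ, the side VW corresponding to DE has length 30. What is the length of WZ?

Since the triangles are similar, the ratio of corresponding sides is constant.
Scale factor k = VW / DE = 30 / 6 = 5
WZ = k * EF = 5 * 15 = 75

75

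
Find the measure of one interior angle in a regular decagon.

Each interior angle of a regular n-gon is (n - 2) * 180 / n.
For n = 10: (10 - 2) * 180 / 10 = 1440/10 = 144 degrees.

144 degrees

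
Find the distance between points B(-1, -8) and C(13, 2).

d = sqrt((13 - -1)^2 + (2 - -8)^2)
d = sqrt(14^2 + 10^2)
d = sqrt(196 + 100)
d = sqrt(296) = 2*sqrt(74)

2*sqrt(74)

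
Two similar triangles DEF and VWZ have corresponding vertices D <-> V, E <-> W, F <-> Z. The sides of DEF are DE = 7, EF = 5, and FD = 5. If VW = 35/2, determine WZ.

Similar triangles have proportional sides. Setting up the proportion:
VW / DE = WZ / EF
35/2 / 7 = WZ / 5
WZ = 5 * 35/2 / 7 = 25/2.

25/2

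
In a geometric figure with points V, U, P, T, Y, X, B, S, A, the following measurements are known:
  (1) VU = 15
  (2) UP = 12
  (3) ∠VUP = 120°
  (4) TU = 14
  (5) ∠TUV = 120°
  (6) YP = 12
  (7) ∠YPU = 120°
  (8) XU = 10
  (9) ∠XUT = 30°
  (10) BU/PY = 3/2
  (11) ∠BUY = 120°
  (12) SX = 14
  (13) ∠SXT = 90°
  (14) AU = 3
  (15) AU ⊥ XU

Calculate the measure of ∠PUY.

Step 1: By the law of cosines on triangle UPY: UY² = 12² + 12² − 2·12·12·cos(120°) = 432, so UY = 12·√3.
Step 2: By the inverse law of cosines on triangle PUY: cos(∠PUY) = (12² + (12·√3)² − 12²) / (2·12·12·√3) = 432/498.83 = 0.866, so ∠PUY = 30°.

Therefore, the measure of angle ∠PUY = 30°.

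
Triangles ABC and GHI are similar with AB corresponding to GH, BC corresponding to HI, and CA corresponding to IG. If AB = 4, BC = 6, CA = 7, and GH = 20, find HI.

k = 20/4 = 5. HI = 5 * 6 = 30.

30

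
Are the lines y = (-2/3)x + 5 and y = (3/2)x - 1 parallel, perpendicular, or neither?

Slope of line 1: m1 = -2/3
Slope of line 2: m2 = 3/2
m1 * m2 = (-2/3) * (3/2) = -1 = -1, so the lines are perpendicular.

Perpendicular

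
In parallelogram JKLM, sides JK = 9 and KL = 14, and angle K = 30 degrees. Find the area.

Area = 9 * 14 * sin(30°) = 126 * 1/2 = 63

63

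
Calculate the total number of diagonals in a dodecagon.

The number of diagonals in an n-gon is n(n - 3)/2.
For n = 12: 12(12 - 3)/2 = 12 × 9 / 2 = 54.

54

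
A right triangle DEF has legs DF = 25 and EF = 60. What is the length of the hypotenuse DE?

DE = sqrt(25^2 + 60^2) = sqrt(4225) = 65

65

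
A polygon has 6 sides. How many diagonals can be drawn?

Each of the 6 vertices connects to 3 non-adjacent vertices via diagonals.
Total connections = 6 × 3 = 18, but each diagonal is counted twice.
Number of diagonals = 18 / 2 = 9.

9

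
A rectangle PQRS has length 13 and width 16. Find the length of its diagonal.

A rectangle's diagonal splits it into two right triangles, with the diagonal as the hypotenuse.
By the Pythagorean theorem, d^2 = 13^2 + 16^2 = 425.
Therefore d = sqrt(425) = 5*sqrt(17).

5*sqrt(17)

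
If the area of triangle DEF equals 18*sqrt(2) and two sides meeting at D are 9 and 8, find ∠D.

Area = (1/2) * a * b * sin(C)
sin(C) = 2 * Area / (a * b)
sin(C) = 2 * 18*sqrt(2) / (9 * 8)
sin(C) = sqrt(2)/2
C = arcsin(sqrt(2)/2) = 45°
Since sin(180° - C) = sin(C), the obtuse angle 135° gives the same area, so C = 45° or C = 135°.

45° or 135°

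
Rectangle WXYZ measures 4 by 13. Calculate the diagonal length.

d = sqrt(4^2 + 13^2) = sqrt(185)

sqrt(185)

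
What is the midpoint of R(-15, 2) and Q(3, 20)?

The midpoint is the average of the coordinates:
x: (-15 + 3)/2 = -6
y: (2 + 20)/2 = 11
Midpoint = (-6, 11)

(-6, 11)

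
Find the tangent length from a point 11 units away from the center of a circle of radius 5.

The tangent, radius, and line from the external point to the center form a right triangle.
The right angle is where the tangent meets the radius.
By the Pythagorean theorem: tangent² + 5² = 11²
tangent² = 121 - 25 = 96
tangent = 4*sqrt(6)

4*sqrt(6)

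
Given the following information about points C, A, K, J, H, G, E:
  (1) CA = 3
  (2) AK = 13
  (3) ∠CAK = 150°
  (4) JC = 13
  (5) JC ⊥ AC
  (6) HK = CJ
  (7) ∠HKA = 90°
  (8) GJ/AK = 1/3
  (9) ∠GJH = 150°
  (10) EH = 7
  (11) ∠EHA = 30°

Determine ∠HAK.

From the given relations: HK = CJ = 13.
Step 1: By the law of cosines on triangle AKH: AH² = 13² + 13² − 2·13·13·cos(90°) = 338, so AH = 13·√2.
Step 2: By the inverse law of cosines on triangle HAK: cos(∠HAK) = ((13·√2)² + 13² − 13²) / (2·13·√2·13) = 338/478 = 0.7071, so ∠HAK = 45°.

Therefore, the measure of angle ∠HAK = 45°.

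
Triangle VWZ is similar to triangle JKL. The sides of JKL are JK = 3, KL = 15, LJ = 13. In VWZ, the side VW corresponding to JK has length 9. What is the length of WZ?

k = 9/3 = 3. WZ = 3 * 15 = 45.

45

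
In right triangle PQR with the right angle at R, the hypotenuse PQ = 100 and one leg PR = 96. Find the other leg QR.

Rearranging the Pythagorean theorem to solve for the unknown leg:
leg^2 = hypotenuse^2 - known_leg^2 = 10000 - 9216 = 784
leg = sqrt(784) = 28.

28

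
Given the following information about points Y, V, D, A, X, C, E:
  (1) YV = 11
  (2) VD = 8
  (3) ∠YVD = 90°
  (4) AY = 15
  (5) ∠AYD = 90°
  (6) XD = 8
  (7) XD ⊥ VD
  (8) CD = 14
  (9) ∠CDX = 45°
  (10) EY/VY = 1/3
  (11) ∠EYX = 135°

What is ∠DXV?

Step 1: By the law of cosines on triangle XDV: XV² = 8² + 8² − 2·8·8·cos(90°) = 128, so XV = 8·√2.
Step 2: By the inverse law of cosines on triangle DXV: cos(∠DXV) = (8² + (8·√2)² − 8²) / (2·8·8·√2) = 128/181.02 = 0.7071, so ∠DXV = 45°.

Therefore, the measure of angle ∠DXV = 45°.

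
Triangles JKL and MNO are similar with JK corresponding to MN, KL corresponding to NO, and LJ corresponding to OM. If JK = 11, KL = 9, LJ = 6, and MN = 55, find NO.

Since the triangles are similar, the ratio of corresponding sides is constant.
Scale factor k = MN / JK = 55 / 11 = 5
NO = k * KL = 5 * 9 = 45

45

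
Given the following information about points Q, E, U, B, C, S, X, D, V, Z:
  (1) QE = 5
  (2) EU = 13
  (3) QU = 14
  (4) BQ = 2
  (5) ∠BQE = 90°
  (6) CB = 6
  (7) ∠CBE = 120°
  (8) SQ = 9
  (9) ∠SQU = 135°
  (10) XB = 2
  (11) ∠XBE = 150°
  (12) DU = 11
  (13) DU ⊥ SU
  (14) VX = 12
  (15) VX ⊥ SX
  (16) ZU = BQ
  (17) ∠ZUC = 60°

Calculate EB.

Step 1: By the law of cosines on triangle EQB: EB² = 5² + 2² − 2·5·2·cos(90°) = 29, so EB = √29.

Therefore, the length of EB = √29.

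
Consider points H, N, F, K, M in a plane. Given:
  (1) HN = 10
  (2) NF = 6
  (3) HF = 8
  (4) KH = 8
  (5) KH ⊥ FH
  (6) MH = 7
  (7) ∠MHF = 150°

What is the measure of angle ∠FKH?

Step 1: By the law of cosines on triangle KHF: KF² = 8² + 8² − 2·8·8·cos(90°) = 128, so KF = 8·√2.
Step 2: By the inverse law of cosines on triangle FKH: cos(∠FKH) = ((8·√2)² + 8² − 8²) / (2·8·√2·8) = 128/181.02 = 0.7071, so ∠FKH = 45°.

Therefore, the measure of angle ∠FKH = 45°.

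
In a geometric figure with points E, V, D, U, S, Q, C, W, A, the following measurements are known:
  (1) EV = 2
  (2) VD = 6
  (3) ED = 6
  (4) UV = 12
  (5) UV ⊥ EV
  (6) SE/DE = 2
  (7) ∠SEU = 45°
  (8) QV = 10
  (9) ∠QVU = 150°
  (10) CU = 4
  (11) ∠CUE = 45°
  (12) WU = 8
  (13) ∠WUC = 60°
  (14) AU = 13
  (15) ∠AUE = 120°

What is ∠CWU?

Step 1: By the law of cosines on triangle WUC: WC² = 8² + 4² − 2·8·4·cos(60°) = 48, so WC = 4·√3.
Step 2: By the inverse law of cosines on triangle CWU: cos(∠CWU) = ((4·√3)² + 8² − 4²) / (2·4·√3·8) = 96/110.85 = 0.866, so ∠CWU = 30°.

Therefore, the measure of angle ∠CWU = 30°.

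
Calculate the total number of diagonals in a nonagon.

Total line segments between 9 vertices = C(9,2) = 36.
Subtract the 9 sides: 36 - 9 = 27 diagonals.

27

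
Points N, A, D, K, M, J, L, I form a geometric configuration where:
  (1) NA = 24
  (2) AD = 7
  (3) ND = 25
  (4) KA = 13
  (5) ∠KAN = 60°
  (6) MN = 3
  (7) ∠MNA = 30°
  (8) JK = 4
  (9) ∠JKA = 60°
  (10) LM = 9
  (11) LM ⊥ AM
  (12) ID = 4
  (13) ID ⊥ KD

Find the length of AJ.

Step 1: By the law of cosines on triangle AKJ: AJ² = 13² + 4² − 2·13·4·cos(60°) = 133, so AJ = √133.

Therefore, the length of AJ = √133.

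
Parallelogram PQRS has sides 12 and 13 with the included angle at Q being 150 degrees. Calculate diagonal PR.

The diagonal of a parallelogram can be found by treating two adjacent sides and the diagonal as a triangle.
Applying the law of cosines with sides 12, 13 and included angle 150°:
d^2 = 144 + 169 - 312*cos(150°) = 156*sqrt(3) + 313
d = sqrt(156*sqrt(3) + 313)

sqrt(156*sqrt(3) + 313)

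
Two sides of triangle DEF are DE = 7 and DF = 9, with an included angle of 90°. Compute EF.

Since angle D = 90°, this is a right triangle and the law of cosines reduces to the Pythagorean theorem.
EF^2 = 7^2 + 9^2 = 130
EF = sqrt(130)

sqrt(130)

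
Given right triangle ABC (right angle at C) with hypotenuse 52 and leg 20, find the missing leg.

BC = sqrt(52^2 - 20^2) = sqrt(2304) = 48

48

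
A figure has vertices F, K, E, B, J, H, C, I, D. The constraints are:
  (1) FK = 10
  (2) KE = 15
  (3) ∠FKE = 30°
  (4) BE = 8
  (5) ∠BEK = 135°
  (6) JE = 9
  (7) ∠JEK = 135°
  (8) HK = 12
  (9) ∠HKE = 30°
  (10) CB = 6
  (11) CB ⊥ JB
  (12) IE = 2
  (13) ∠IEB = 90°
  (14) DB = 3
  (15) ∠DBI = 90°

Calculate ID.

Step 1: By the law of cosines on triangle BEI: BI² = 8² + 2² − 2·8·2·cos(90°) = 68, so BI = 2·√17.
Step 2: By the law of cosines on triangle IBD: ID² = (2·√17)² + 3² − 2·2·√17·3·cos(90°) = 77, so ID = √77.

Therefore, the length of ID = √77.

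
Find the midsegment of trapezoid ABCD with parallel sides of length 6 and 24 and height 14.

The midsegment of a trapezoid = (base1 + base2) / 2
midsegment = (6 + 24) / 2
midsegment = 30 / 2
midsegment = 15

15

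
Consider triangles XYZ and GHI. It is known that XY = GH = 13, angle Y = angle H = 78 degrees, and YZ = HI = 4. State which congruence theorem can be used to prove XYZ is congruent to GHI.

The given information provides:
XY = GH = 13, angle Y = angle H = 78 degrees, and YZ = HI = 4
This matches the SAS congruence theorem.
Two pairs of corresponding sides and the included angle are equal (Side-Angle-Side).

SAS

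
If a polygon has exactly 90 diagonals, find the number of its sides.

Using d = n(n - 3)/2, we solve 90 = n(n - 3)/2.
So n(n - 3) = 180.
Testing n = 15: 15 * 12 = 180 = 180. Correct.
The polygon has 15 sides.

15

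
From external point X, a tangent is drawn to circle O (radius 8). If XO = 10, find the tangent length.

tangent = √(d² - r²) = √(10² - 8²) = √(100 - 64) = √36 = 6

6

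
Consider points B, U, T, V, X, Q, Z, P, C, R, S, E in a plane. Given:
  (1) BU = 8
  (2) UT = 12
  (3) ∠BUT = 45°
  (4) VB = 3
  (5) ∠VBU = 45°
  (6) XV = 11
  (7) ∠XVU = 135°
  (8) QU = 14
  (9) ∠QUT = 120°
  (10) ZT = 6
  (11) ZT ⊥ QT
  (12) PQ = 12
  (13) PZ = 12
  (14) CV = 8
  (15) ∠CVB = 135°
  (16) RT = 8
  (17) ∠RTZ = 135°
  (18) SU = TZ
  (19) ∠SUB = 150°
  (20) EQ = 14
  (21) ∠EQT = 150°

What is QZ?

Step 1: By the law of cosines on triangle QUT: QT² = 14² + 12² − 2·14·12·cos(120°) = 508, so QT = 2·√127.
Step 2: By the law of cosines on triangle QTZ: QZ² = (2·√127)² + 6² − 2·2·√127·6·cos(90°) = 544, so QZ = 4·√34.

Therefore, the length of QZ = 4·√34.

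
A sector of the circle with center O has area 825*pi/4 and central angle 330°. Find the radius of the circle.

r² = 360 × 825*pi/4 / (π × 330) = 225, so r = 15.

15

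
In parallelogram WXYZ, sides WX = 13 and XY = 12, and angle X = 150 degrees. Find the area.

Area = a * b * sin(theta)
Area = 13 * 12 * sin(150 degrees)
Area = 156 * 1/2
Area = 78

78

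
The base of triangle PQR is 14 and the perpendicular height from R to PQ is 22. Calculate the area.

Area = (1/2) * base * height
Area = (1/2) * 14 * 22
Area = 154

154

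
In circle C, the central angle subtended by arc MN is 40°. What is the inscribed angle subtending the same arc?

Inscribed angle = 40° / 2 = 20° (inscribed angle theorem).

20°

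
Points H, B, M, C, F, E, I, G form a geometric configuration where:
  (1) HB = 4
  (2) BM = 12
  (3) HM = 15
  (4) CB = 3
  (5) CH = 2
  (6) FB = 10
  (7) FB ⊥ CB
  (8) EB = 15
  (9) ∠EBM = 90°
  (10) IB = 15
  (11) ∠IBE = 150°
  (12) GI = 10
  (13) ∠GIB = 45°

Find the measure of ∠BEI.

Step 1: By the law of cosines on triangle EBI: EI² = 15² + 15² − 2·15·15·cos(150°) = 839.71, so EI ≈ 28.98.
Step 2: By the inverse law of cosines on triangle BEI: cos(∠BEI) = (15² + 28.98² − 15²) / (2·15·28.98) = 839.71/869.33 = 0.9659, so ∠BEI = 15°.

Therefore, the measure of angle ∠BEI = 15°.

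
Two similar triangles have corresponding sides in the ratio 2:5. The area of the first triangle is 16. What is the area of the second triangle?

Area ratio = (2/5)^2 = 4/25. Area of the second triangle = 16 * 25/4 = 100.

100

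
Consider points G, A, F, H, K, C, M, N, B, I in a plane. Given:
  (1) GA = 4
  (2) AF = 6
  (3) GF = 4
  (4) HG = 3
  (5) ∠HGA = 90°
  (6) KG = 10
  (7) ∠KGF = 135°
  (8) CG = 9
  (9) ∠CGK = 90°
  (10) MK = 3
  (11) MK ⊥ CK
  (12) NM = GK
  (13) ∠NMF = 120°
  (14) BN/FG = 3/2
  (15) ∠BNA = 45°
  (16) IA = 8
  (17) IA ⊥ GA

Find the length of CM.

Step 1: By the law of cosines on triangle CGK: CK² = 9² + 10² − 2·9·10·cos(90°) = 181, so CK = √181.
Step 2: By the law of cosines on triangle CKM: CM² = √181² + 3² − 2·√181·3·cos(90°) = 190, so CM = √190.

Therefore, the length of CM = √190.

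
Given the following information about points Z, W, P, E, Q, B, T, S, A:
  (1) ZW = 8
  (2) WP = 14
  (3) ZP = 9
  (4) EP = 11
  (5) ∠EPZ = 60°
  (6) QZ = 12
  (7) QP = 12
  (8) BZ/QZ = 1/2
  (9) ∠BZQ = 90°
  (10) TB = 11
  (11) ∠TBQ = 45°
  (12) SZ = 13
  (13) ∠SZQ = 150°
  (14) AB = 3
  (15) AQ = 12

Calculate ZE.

Step 1: By the law of cosines on triangle ZPE: ZE² = 9² + 11² − 2·9·11·cos(60°) = 103, so ZE = √103.

Therefore, the length of ZE = √103.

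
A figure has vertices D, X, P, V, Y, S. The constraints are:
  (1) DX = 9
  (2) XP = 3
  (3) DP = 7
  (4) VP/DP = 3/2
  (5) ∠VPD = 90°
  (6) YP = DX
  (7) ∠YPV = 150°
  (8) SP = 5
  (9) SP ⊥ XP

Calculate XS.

Step 1: By the law of cosines on triangle XPS: XS² = 3² + 5² − 2·3·5·cos(90°) = 34, so XS = √34.

Therefore, the length of XS = √34.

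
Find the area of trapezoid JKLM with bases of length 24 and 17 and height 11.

A trapezoid's area equals the midsegment times the height.
The midsegment is (24 + 17) / 2 = 41/2.
Area = 41/2 * 11 = 451/2.

451/2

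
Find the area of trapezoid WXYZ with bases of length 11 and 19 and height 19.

Area = (11 + 19) * 19 / 2 = 570 / 2 = 285

285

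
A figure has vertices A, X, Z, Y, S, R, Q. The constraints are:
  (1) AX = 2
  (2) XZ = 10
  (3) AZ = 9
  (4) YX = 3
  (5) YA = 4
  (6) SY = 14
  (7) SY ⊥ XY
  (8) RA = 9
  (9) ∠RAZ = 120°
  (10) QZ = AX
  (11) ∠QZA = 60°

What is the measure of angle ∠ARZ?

Step 1: By the law of cosines on triangle RAZ: RZ² = 9² + 9² − 2·9·9·cos(120°) = 243, so RZ = 9·√3.
Step 2: By the inverse law of cosines on triangle ARZ: cos(∠ARZ) = (9² + (9·√3)² − 9²) / (2·9·9·√3) = 243/280.59 = 0.866, so ∠ARZ = 30°.

Therefore, the measure of angle ∠ARZ = 30°.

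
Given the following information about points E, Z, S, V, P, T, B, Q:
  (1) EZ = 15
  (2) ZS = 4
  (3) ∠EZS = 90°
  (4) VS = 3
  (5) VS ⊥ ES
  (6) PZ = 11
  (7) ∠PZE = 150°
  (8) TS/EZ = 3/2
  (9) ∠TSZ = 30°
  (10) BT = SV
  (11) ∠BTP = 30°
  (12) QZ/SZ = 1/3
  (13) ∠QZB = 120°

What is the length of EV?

Step 1: By the law of cosines on triangle EZS: ES² = 15² + 4² − 2·15·4·cos(90°) = 241, so ES ≈ 15.52.
Step 2: By the law of cosines on triangle ESV: EV² = 15.52² + 3² − 2·15.52·3·cos(90°) = 250, so EV = 5·√10.

Therefore, the length of EV = 5·√10.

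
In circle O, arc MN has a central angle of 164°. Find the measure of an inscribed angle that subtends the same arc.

By the inscribed angle theorem, the inscribed angle is half the central angle.
Inscribed angle = 164° / 2 = 82°

82°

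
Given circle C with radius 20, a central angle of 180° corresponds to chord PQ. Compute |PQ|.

Chord = 2(20) sin(90°) = 40

40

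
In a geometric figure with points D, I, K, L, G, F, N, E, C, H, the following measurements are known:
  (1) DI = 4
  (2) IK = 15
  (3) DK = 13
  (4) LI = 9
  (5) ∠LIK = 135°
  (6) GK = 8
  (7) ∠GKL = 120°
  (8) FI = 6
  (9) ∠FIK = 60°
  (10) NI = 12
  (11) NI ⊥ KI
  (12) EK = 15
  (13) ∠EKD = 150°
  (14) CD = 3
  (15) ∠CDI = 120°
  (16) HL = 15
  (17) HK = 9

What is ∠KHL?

Step 1: By the law of cosines on triangle KIL: KL² = 15² + 9² − 2·15·9·cos(135°) = 496.92, so KL ≈ 22.29.
Step 2: By the inverse law of cosines on triangle KHL: cos(∠KHL) = (9² + 15² − 22.29²) / (2·9·15) = -190.92/270 = -0.7071, so ∠KHL = 135°.

Therefore, the measure of angle ∠KHL = 135°.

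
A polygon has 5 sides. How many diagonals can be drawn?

Total line segments between 5 vertices = C(5,2) = 10.
Subtract the 5 sides: 10 - 5 = 5 diagonals.

5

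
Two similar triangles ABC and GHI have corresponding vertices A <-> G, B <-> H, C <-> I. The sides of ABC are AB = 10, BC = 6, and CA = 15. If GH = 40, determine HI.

Similar triangles have proportional sides. Setting up the proportion:
GH / AB = HI / BC
40 / 10 = HI / 6
HI = 6 * 40 / 10 = 24.

24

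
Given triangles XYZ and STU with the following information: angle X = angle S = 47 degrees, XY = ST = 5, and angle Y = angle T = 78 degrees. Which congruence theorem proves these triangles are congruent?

The given information matches ASA: Two pairs of corresponding angles and the included side are equal (Angle-Side-Angle).

ASA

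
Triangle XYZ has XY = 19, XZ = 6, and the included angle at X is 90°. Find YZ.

Since angle X = 90°, this is a right triangle and the law of cosines reduces to the Pythagorean theorem.
YZ^2 = 19^2 + 6^2 = 397
YZ = sqrt(397)

sqrt(397)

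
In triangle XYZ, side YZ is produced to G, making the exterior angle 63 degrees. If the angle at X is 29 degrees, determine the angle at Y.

By the exterior angle theorem: exterior angle = sum of remote interior angles.
63 = 29 + angle Y
angle Y = 63 - 29 = 34 degrees

34 degrees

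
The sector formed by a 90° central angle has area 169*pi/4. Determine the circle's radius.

Sector area A = πr² × θ/360, so r² = 360A / (πθ).
r² = 360 × 169*pi/4 / (π × 90)
r² = 169
r = 13

13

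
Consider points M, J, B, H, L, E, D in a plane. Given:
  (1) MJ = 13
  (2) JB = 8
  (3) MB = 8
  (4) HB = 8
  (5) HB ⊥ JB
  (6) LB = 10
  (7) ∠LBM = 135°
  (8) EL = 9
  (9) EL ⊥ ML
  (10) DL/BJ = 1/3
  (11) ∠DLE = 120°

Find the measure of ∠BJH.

Step 1: By the law of cosines on triangle JBH: JH² = 8² + 8² − 2·8·8·cos(90°) = 128, so JH = 8·√2.
Step 2: By the inverse law of cosines on triangle BJH: cos(∠BJH) = (8² + (8·√2)² − 8²) / (2·8·8·√2) = 128/181.02 = 0.7071, so ∠BJH = 45°.

Therefore, the measure of angle ∠BJH = 45°.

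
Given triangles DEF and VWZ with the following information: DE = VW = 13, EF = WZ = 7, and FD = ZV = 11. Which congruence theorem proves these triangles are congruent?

The given information matches SSS: All three pairs of corresponding sides are equal (Side-Side-Side).

SSS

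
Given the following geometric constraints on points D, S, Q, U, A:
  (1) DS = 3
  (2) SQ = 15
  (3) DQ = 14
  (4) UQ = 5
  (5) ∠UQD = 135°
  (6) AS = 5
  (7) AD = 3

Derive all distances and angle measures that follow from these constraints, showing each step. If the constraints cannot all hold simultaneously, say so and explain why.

The constraints are consistent.

Step 1: From DQ = 14, QU = 5, and ∠DQU = 135°, by the law of cosines:
  DU² = DQ² + QU² - 2·DQ·QU·cos(135°) = 196 + 25 + 98.99 = 320
  DU ≈ 17.89

Step 2: From DA = 3, DS = 3, AS = 5, by the inverse law of cosines:
  cos(∠ADS) = (DA² + DS² - AS²) / (2·DA·DS)
  ∠ADS = 112.89°

Step 3: From DQ = 14, DS = 3, QS = 15, by the inverse law of cosines:
  cos(∠QDS) = (DQ² + DS² - QS²) / (2·DQ·DS)
  ∠QDS = 103.77°

Step 4: From SA = 5, SD = 3, AD = 3, by the inverse law of cosines:
  cos(∠ASD) = (SA² + SD² - AD²) / (2·SA·SD)
  ∠ASD = 33.56°

Step 5: From SD = 3, SQ = 15, DQ = 14, by the inverse law of cosines:
  cos(∠DSQ) = (SD² + SQ² - DQ²) / (2·SD·SQ)
  ∠DSQ = 65.03°

Step 6: From QD = 14, QS = 15, DS = 3, by the inverse law of cosines:
  cos(∠DQS) = (QD² + QS² - DS²) / (2·QD·QS)
  ∠DQS = 11.2°

Step 7: From AD = 3, AS = 5, DS = 3, by the inverse law of cosines:
  cos(∠DAS) = (AD² + AS² - DS²) / (2·AD·AS)
  ∠DAS = 33.56°

Step 8: From DQ = 14, DU = 17.89, QU = 5, by the inverse law of cosines:
  cos(∠QDU) = (DQ² + DU² - QU²) / (2·DQ·DU)
  ∠QDU = 11.4°

Step 9: From UD = 17.89, UQ = 5, DQ = 14, by the inverse law of cosines:
  cos(∠DUQ) = (UD² + UQ² - DQ²) / (2·UD·UQ)
  ∠DUQ = 33.6°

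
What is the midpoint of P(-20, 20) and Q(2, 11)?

The midpoint is the point halfway along the segment.
Move half the horizontal distance: -20 + (2 - -20)/2 = -20 + 22/2 = -9
Move half the vertical distance: 20 + (11 - 20)/2 = 20 + -9/2 = 31/2
Midpoint = (-9, 31/2)

(-9, 31/2)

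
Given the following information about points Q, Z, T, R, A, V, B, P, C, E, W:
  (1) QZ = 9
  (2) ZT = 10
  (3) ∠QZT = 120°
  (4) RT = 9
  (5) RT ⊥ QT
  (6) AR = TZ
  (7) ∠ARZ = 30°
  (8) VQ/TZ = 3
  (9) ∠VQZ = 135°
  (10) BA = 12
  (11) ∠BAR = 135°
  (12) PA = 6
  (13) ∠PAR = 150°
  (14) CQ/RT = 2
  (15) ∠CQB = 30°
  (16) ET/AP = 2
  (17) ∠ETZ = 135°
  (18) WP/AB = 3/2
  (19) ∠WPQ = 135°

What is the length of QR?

Step 1: By the law of cosines on triangle QZT: QT² = 9² + 10² − 2·9·10·cos(120°) = 271, so QT ≈ 16.46.
Step 2: By the law of cosines on triangle QTR: QR² = 16.46² + 9² − 2·16.46·9·cos(90°) = 352, so QR = 4·√22.

Therefore, the length of QR = 4·√22.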